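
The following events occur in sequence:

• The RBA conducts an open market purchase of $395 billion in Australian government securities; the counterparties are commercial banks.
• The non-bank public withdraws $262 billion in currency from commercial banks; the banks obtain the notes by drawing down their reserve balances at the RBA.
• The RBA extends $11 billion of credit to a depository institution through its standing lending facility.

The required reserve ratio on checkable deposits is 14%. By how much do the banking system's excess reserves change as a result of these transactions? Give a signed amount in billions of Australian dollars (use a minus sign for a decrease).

OMO purchase (from banks) $395 billion: reserves +$395B, deposits 0.
Currency withdrawal $262 billion: reserves −$262B, deposits −$262B.
Discount-window loan $11 billion: reserves +$11B, deposits 0.
Totals: Δreserves = +$144B, Δdeposits = −$262B.
Δrequired reserves = 14% × −$262B = −$36.68B.
Δexcess reserves = Δreserves − Δrequired = +$144B − (−$36.68B) = +$180.68 billion.

+$180.68 billion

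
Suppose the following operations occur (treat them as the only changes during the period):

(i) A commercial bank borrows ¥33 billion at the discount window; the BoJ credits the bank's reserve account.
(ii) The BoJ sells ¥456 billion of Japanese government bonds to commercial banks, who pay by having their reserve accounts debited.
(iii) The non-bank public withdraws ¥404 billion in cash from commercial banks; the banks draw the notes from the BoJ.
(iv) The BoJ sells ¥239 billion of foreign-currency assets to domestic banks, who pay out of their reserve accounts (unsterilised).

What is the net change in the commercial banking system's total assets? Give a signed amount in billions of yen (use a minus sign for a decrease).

-¥371 billion

BoJ balance sheet:
  Assets:      Securities −¥456B, Loans to banks +¥33B, Foreign assets −¥239B
  Liabilities: Bank reserves −¥1066B, Currency in circulation +¥404B
Commercial banking system:
  Assets:      Reserves at CB −¥1066B, Securities +¥456B, Foreign assets +¥239B
  Liabilities: Checkable deposits −¥404B, Borrowings from CB +¥33B
Change in total bank assets = -¥371 billion.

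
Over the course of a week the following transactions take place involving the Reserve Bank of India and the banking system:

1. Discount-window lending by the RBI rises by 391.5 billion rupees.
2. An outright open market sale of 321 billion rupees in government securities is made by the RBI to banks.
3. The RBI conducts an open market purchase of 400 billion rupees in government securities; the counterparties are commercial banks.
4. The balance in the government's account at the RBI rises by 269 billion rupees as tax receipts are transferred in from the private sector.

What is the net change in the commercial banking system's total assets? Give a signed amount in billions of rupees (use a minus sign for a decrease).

RBI balance sheet:
  Assets:      Securities +79B, Loans to banks +391.5B
  Liabilities: Bank reserves +201.5B, Government deposits +269B
Commercial banking system:
  Assets:      Reserves at CB +201.5B, Securities −79B
  Liabilities: Checkable deposits −269B, Borrowings from CB +391.5B
Change in total bank assets = +122.5 billion.

+122.5 billion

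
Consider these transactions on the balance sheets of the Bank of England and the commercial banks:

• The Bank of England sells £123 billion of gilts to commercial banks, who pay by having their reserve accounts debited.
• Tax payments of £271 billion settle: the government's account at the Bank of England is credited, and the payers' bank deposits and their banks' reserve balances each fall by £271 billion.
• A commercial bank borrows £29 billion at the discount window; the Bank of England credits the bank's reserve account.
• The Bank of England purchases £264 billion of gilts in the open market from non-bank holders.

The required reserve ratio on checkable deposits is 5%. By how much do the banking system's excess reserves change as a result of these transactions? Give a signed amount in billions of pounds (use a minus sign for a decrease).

-£100.65 billion

OMO sale (to banks) £123 billion: reserves −£123B, deposits 0.
Government account inflow £271 billion: reserves −£271B, deposits −£271B.
Discount-window loan £29 billion: reserves +£29B, deposits 0.
Asset purchase (from non-banks) £264 billion: reserves +£264B, deposits +£264B.
Totals: Δreserves = −£101B, Δdeposits = −£7B.
Δrequired reserves = 5% × −£7B = −£0.35B.
Δexcess reserves = Δreserves − Δrequired = −£101B − (−£0.35B) = -£100.65 billion.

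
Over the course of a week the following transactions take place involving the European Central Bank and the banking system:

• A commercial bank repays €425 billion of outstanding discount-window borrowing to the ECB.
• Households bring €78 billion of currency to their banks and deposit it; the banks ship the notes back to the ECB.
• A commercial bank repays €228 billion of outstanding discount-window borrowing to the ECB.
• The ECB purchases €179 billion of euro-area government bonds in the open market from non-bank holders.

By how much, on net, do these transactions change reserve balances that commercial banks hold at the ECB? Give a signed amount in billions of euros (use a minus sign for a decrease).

Discount-window repayment €425 billion: repayment is debited from reserves → −€425B.
Currency deposit €78 billion: returned notes are swapped for reserve credit → +€78B.
Discount-window repayment €228 billion: repayment is debited from reserves → −€228B.
Asset purchase (from non-banks) €179 billion: the ECB pays by crediting reserve accounts → +€179B.
Net: −425 + 78 − 228 + 179 = -€396 billion.

-€396 billion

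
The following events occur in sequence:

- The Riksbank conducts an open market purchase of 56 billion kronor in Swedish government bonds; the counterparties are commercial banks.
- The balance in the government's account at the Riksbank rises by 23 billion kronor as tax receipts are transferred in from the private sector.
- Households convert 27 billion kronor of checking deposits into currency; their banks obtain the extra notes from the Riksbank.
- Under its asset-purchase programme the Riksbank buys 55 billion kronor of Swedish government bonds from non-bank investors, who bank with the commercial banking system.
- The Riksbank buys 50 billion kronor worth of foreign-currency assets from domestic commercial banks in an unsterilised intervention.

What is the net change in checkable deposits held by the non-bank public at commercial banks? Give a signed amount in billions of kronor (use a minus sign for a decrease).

Riksbank balance sheet:
  Assets:      Securities +111B, Foreign assets +50B
  Liabilities: Bank reserves +111B, Currency in circulation +27B, Government deposits +23B
Commercial banking system:
  Assets:      Reserves at CB +111B, Securities −56B, Foreign assets −50B
  Liabilities: Checkable deposits +5B
So the change in checkable deposits held by the non-bank public at commercial banks is +5 billion.

+5 billion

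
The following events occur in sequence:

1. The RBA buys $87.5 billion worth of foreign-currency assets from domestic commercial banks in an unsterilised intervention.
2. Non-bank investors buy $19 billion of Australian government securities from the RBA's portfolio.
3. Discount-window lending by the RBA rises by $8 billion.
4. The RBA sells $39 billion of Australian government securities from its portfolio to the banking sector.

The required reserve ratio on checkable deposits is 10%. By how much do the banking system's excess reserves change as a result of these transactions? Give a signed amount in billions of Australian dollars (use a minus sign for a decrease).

FX purchase $87.5 billion: reserves +$87.5B, deposits 0.
Asset sale (to non-banks) $19 billion: reserves −$19B, deposits −$19B.
Discount-window loan $8 billion: reserves +$8B, deposits 0.
OMO sale (to banks) $39 billion: reserves −$39B, deposits 0.
Totals: Δreserves = +$37.5B, Δdeposits = −$19B.
Δrequired reserves = 10% × −$19B = −$1.9B.
Δexcess reserves = Δreserves − Δrequired = +$37.5B − (−$1.9B) = +$39.4 billion.

+$39.4 billion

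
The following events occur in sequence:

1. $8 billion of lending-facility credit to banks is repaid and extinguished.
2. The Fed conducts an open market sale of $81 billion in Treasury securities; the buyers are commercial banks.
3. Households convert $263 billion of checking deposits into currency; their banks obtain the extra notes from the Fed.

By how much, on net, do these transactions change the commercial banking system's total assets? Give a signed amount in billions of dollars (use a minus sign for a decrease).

-$271 billion

Fed balance sheet:
  Assets:      Securities −$81B, Loans to banks −$8B
  Liabilities: Bank reserves −$352B, Currency in circulation +$263B
Commercial banking system:
  Assets:      Reserves at CB −$352B, Securities +$81B
  Liabilities: Checkable deposits −$263B, Borrowings from CB −$8B
Change in total bank assets = -$271 billion.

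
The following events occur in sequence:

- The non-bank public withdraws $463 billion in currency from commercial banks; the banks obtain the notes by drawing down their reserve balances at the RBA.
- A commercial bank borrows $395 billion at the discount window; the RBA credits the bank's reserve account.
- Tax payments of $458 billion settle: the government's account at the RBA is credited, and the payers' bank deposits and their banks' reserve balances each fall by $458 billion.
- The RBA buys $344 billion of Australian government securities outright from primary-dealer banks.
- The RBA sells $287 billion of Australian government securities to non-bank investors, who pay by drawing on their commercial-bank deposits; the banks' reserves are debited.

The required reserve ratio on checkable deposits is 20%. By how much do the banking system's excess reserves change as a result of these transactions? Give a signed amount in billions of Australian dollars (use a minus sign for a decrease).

-$227.4 billion

Currency withdrawal $463 billion: reserves −$463B, deposits −$463B.
Discount-window loan $395 billion: reserves +$395B, deposits 0.
Government account inflow $458 billion: reserves −$458B, deposits −$458B.
OMO purchase (from banks) $344 billion: reserves +$344B, deposits 0.
Asset sale (to non-banks) $287 billion: reserves −$287B, deposits −$287B.
Totals: Δreserves = −$469B, Δdeposits = −$1208B.
Δrequired reserves = 20% × −$1208B = −$241.6B.
Δexcess reserves = Δreserves − Δrequired = −$469B − (−$241.6B) = -$227.4 billion.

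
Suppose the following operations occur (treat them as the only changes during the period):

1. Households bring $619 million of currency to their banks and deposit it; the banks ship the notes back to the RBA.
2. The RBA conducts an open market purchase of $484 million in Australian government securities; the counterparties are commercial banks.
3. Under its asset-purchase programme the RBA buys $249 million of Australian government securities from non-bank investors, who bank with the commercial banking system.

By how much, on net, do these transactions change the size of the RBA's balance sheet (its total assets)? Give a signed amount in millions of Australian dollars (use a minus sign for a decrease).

Currency deposit $619 million: only the composition of liabilities changes → 0.
OMO purchase (from banks) $484 million: an RBA asset is acquired → +$484M.
Asset purchase (from non-banks) $249 million: an RBA asset is acquired → +$249M.
Net: 0 + 484 + 249 = +$733 million.

+$733 million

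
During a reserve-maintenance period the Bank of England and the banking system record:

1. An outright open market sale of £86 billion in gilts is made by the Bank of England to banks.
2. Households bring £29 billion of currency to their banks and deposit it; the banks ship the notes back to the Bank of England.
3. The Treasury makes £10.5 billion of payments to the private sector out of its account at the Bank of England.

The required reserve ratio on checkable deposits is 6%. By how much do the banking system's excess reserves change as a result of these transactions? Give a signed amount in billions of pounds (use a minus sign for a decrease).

-£48.87 billion

OMO sale (to banks) £86 billion: reserves −£86B, deposits 0.
Currency deposit £29 billion: reserves +£29B, deposits +£29B.
Government spending £10.5 billion: reserves +£10.5B, deposits +£10.5B.
Totals: Δreserves = −£46.5B, Δdeposits = +£39.5B.
Δrequired reserves = 6% × +£39.5B = +£2.37B.
Δexcess reserves = Δreserves − Δrequired = −£46.5B − (+£2.37B) = -£48.87 billion.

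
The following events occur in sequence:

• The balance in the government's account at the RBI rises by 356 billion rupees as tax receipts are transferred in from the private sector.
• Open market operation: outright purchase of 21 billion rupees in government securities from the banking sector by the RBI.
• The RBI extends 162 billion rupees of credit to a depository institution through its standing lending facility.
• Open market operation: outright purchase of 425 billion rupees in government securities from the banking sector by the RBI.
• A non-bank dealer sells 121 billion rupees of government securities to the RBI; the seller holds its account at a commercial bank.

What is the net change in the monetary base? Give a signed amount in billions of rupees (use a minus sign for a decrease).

+373 billion

Government account inflow 356 billion rupees: reserves shift to a non-base liability → −356B.
OMO purchase (from banks) 21 billion rupees: RBI balance sheet expands → +21B.
Discount-window loan 162 billion rupees: RBI balance sheet expands → +162B.
OMO purchase (from banks) 425 billion rupees: RBI balance sheet expands → +425B.
Asset purchase (from non-banks) 121 billion rupees: RBI balance sheet expands → +121B.
Net: −356 + 21 + 162 + 425 + 121 = +373 billion.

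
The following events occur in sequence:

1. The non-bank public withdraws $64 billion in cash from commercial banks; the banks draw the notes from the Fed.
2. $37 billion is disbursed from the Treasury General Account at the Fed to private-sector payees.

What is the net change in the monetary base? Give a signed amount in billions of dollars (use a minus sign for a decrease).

Fed balance sheet:
  Assets:      no change
  Liabilities: Bank reserves −$27B, Currency in circulation +$64B, Government deposits −$37B
Commercial banking system:
  Assets:      Reserves at CB −$27B
  Liabilities: Checkable deposits −$27B
Monetary base = currency + reserves: +$64B + (−$27B) = +$37 billion.

+$37 billion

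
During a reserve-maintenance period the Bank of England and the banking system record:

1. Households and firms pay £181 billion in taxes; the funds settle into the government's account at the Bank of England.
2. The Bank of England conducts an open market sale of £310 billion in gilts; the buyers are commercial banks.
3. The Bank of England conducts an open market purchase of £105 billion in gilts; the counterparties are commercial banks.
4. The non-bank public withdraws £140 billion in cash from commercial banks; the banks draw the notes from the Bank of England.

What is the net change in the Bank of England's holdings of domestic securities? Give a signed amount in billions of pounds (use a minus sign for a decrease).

-£205 billion

Government account inflow £181 billion: the Bank of England's securities portfolio is untouched → 0.
OMO sale (to banks) £310 billion: securities removed from the Bank of England's portfolio → −£310B.
OMO purchase (from banks) £105 billion: securities added to the Bank of England's portfolio → +£105B.
Currency withdrawal £140 billion: the Bank of England's securities portfolio is untouched → 0.
Net: 0 − 310 + 105 + 0 = -£205 billion.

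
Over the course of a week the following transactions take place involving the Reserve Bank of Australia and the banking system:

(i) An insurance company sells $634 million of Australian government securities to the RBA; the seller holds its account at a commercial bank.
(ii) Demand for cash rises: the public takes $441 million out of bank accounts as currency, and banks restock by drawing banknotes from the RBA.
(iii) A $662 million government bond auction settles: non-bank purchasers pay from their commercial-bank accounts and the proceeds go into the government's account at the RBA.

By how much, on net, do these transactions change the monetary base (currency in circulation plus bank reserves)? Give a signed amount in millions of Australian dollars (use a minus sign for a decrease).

-$28 million

Asset purchase (from non-banks) $634 million: RBA balance sheet expands → +$634M.
Currency withdrawal $441 million: just a shift between currency and reserves — both are base money → 0.
Government account inflow $662 million: reserves shift to a non-base liability → −$662M.
Net: 634 + 0 − 662 = -$28 million.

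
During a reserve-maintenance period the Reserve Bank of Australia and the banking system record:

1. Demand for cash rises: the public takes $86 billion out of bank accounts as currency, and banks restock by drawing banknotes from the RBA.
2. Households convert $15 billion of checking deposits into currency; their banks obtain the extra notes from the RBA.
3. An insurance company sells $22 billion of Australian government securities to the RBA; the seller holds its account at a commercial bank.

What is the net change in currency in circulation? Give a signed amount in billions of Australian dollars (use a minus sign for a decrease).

RBA balance sheet:
  Assets:      Securities +$22B
  Liabilities: Bank reserves −$79B, Currency in circulation +$101B
So the change in currency in circulation is +$101 billion.

+$101 billion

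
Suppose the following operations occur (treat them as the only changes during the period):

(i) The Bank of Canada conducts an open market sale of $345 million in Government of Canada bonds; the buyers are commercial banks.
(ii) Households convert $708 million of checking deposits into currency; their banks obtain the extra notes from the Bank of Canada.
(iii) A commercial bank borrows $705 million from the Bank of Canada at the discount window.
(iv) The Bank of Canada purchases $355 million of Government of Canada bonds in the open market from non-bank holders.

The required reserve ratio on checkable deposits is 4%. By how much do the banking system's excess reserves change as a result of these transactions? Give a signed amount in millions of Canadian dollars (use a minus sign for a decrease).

OMO sale (to banks) $345 million: reserves −$345M, deposits 0.
Currency withdrawal $708 million: reserves −$708M, deposits −$708M.
Discount-window loan $705 million: reserves +$705M, deposits 0.
Asset purchase (from non-banks) $355 million: reserves +$355M, deposits +$355M.
Totals: Δreserves = +$7M, Δdeposits = −$353M.
Δrequired reserves = 4% × −$353M = −$14.12M.
Δexcess reserves = Δreserves − Δrequired = +$7M − (−$14.12M) = +$21.12 million.

+$21.12 million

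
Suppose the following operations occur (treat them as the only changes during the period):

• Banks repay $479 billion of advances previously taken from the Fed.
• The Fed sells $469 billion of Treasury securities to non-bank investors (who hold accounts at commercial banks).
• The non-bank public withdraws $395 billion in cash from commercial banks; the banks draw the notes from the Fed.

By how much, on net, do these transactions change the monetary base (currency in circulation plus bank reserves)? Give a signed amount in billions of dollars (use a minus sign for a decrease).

Discount-window repayment $479 billion: Fed balance sheet contracts → −$479B.
Asset sale (to non-banks) $469 billion: Fed balance sheet contracts → −$469B.
Currency withdrawal $395 billion: just a shift between currency and reserves — both are base money → 0.
Net: −479 − 469 + 0 = -$948 billion.

-$948 billion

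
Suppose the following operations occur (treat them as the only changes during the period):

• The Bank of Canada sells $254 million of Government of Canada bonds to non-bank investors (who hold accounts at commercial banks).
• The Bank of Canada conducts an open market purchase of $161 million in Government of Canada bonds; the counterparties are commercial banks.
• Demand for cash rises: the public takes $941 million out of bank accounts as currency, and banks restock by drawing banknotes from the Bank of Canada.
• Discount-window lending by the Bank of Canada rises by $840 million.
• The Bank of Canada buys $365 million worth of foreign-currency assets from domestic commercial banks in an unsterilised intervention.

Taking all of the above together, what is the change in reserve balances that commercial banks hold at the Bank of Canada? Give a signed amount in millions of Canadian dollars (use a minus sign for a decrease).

+$171 million

Asset sale (to non-banks) $254 million: the non-bank buyers' banks settle from reserves → −$254M.
OMO purchase (from banks) $161 million: the Bank of Canada pays by crediting reserve accounts → +$161M.
Currency withdrawal $941 million: banks swap reserves for currency → −$941M.
Discount-window loan $840 million: the loan is credited to the bank's reserve account → +$840M.
FX purchase $365 million: the Bank of Canada pays by crediting reserve accounts → +$365M.
Net: −254 + 161 − 941 + 840 + 365 = +$171 million.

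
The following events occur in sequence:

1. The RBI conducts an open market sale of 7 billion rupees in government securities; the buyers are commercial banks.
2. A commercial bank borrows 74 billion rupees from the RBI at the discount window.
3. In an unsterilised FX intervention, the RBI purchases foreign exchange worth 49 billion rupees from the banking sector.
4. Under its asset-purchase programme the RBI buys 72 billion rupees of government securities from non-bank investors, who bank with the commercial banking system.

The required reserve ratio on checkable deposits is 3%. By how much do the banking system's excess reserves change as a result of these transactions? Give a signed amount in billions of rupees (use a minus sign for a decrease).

OMO sale (to banks) 7 billion rupees: reserves −7B, deposits 0.
Discount-window loan 74 billion rupees: reserves +74B, deposits 0.
FX purchase 49 billion rupees: reserves +49B, deposits 0.
Asset purchase (from non-banks) 72 billion rupees: reserves +72B, deposits +72B.
Totals: Δreserves = +188B, Δdeposits = +72B.
Δrequired reserves = 3% × +72B = +2.16B.
Δexcess reserves = Δreserves − Δrequired = +188B − (+2.16B) = +185.84 billion.

+185.84 billion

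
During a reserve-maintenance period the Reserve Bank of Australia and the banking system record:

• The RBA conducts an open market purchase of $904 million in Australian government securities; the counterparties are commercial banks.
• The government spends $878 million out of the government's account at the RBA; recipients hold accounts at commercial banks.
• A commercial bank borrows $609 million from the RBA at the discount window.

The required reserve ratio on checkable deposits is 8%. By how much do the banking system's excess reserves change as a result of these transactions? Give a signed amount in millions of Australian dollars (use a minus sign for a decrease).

+$2320.76 million

OMO purchase (from banks) $904 million: reserves +$904M, deposits 0.
Government spending $878 million: reserves +$878M, deposits +$878M.
Discount-window loan $609 million: reserves +$609M, deposits 0.
Totals: Δreserves = +$2391M, Δdeposits = +$878M.
Δrequired reserves = 8% × +$878M = +$70.24M.
Δexcess reserves = Δreserves − Δrequired = +$2391M − (+$70.24M) = +$2320.76 million.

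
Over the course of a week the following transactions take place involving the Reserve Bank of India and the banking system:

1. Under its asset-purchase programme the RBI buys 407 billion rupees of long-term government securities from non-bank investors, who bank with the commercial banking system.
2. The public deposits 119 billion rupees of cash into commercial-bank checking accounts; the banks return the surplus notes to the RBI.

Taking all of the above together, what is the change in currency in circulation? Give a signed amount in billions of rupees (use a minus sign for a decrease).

Asset purchase (from non-banks) 407 billion rupees: no currency enters or leaves circulation → 0.
Currency deposit 119 billion rupees: notes return to the central bank → −119B.
Net: 0 − 119 = -119 billion.

-119 billion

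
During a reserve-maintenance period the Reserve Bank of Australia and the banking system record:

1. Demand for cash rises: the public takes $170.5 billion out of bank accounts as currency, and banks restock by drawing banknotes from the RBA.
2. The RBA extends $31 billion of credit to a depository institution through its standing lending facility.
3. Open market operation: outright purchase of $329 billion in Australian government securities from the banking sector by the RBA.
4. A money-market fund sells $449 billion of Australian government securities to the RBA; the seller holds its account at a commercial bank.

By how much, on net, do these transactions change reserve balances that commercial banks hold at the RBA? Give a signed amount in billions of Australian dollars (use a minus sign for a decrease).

+$638.5 billion

Currency withdrawal $170.5 billion: banks swap reserves for currency → −$170.5B.
Discount-window loan $31 billion: the loan is credited to the bank's reserve account → +$31B.
OMO purchase (from banks) $329 billion: the RBA pays by crediting reserve accounts → +$329B.
Asset purchase (from non-banks) $449 billion: the RBA pays by crediting reserve accounts → +$449B.
Net: −170.5 + 31 + 329 + 449 = +$638.5 billion.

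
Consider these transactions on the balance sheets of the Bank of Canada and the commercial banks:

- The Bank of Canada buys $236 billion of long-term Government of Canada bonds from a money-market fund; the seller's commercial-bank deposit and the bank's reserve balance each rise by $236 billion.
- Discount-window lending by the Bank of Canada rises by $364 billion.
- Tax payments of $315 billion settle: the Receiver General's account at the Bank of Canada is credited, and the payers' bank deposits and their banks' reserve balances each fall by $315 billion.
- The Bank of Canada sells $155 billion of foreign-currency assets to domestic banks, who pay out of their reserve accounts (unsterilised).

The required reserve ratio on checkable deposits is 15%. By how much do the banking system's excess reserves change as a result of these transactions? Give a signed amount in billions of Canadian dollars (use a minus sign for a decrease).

Asset purchase (from non-banks) $236 billion: reserves +$236B, deposits +$236B.
Discount-window loan $364 billion: reserves +$364B, deposits 0.
Government account inflow $315 billion: reserves −$315B, deposits −$315B.
FX sale $155 billion: reserves −$155B, deposits 0.
Totals: Δreserves = +$130B, Δdeposits = −$79B.
Δrequired reserves = 15% × −$79B = −$11.85B.
Δexcess reserves = Δreserves − Δrequired = +$130B − (−$11.85B) = +$141.85 billion.

+$141.85 billion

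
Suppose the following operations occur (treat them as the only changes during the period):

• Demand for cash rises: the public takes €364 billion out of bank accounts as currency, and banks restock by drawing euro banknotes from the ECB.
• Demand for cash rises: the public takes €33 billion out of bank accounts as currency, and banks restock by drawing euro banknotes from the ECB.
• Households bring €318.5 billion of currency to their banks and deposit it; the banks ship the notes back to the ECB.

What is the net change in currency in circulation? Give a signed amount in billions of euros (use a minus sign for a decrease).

Currency withdrawal €364 billion: notes leave the central bank → +€364B.
Currency withdrawal €33 billion: notes leave the central bank → +€33B.
Currency deposit €318.5 billion: notes return to the central bank → −€318.5B.
Net: 364 + 33 − 318.5 = +€78.5 billion.

+€78.5 billion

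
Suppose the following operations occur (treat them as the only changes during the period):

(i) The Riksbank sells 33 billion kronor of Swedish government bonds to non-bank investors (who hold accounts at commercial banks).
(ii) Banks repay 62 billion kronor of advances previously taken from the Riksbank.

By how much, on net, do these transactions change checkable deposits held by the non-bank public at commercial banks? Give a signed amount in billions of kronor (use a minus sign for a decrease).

Asset sale (to non-banks) 33 billion kronor: non-bank counterparties' bank balances fall → −33B.
Discount-window repayment 62 billion kronor: the counterparty is a bank, so public deposits are unchanged → 0.
Net: −33 + 0 = -33 billion.

-33 billion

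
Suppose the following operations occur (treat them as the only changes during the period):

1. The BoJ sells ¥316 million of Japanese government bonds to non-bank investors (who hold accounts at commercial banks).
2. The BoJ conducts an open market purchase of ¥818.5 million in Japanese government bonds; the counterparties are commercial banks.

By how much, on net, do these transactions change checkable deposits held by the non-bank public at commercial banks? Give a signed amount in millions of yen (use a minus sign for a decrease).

BoJ balance sheet:
  Assets:      Securities +¥502.5M
  Liabilities: Bank reserves +¥502.5M
Commercial banking system:
  Assets:      Reserves at CB +¥502.5M, Securities −¥818.5M
  Liabilities: Checkable deposits −¥316M
So the change in checkable deposits held by the non-bank public at commercial banks is -¥316 million.

-¥316 million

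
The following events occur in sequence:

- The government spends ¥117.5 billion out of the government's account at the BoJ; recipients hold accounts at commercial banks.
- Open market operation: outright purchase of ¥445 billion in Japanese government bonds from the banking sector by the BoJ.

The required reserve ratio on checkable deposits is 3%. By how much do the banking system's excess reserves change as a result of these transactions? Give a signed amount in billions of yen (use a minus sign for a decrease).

Government spending ¥117.5 billion: reserves +¥117.5B, deposits +¥117.5B.
OMO purchase (from banks) ¥445 billion: reserves +¥445B, deposits 0.
Totals: Δreserves = +¥562.5B, Δdeposits = +¥117.5B.
Δrequired reserves = 3% × +¥117.5B = +¥3.525B.
Δexcess reserves = Δreserves − Δrequired = +¥562.5B − (+¥3.525B) = +¥558.975 billion.

+¥558.975 billion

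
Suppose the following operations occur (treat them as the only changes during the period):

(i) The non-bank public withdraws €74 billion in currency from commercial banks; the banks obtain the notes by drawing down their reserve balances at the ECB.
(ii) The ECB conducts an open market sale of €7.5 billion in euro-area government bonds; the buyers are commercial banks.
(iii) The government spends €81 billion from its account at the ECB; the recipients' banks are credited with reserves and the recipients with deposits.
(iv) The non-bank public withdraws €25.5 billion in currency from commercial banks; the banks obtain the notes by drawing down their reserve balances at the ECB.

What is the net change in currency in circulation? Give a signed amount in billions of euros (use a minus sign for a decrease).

+€99.5 billion

Currency withdrawal €74 billion: notes leave the central bank → +€74B.
OMO sale (to banks) €7.5 billion: no currency enters or leaves circulation → 0.
Government spending €81 billion: no currency enters or leaves circulation → 0.
Currency withdrawal €25.5 billion: notes leave the central bank → +€25.5B.
Net: 74 + 0 + 0 + 25.5 = +€99.5 billion.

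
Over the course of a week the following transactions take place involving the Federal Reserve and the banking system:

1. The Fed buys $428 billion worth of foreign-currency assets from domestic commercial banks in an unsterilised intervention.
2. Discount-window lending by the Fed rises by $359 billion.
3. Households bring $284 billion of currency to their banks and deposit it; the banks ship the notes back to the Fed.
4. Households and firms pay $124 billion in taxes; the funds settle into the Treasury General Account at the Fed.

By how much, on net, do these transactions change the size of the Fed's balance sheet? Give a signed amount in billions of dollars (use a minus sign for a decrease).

Fed balance sheet:
  Assets:      Loans to banks +$359B, Foreign assets +$428B
  Liabilities: Bank reserves +$947B, Currency in circulation −$284B, Government deposits +$124B
Commercial banking system:
  Assets:      Reserves at CB +$947B, Foreign assets −$428B
  Liabilities: Checkable deposits +$160B, Borrowings from CB +$359B
Change in total Fed assets = +$787 billion.

+$787 billion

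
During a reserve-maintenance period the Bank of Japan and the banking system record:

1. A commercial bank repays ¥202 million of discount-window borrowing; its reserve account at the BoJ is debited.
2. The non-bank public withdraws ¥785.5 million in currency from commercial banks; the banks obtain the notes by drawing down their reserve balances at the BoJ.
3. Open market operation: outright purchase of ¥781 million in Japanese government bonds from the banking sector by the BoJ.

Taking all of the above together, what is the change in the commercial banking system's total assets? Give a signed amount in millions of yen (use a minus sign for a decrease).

Discount-window repayment ¥202 million: bank balance sheets shrink → −¥202M.
Currency withdrawal ¥785.5 million: bank balance sheets shrink → −¥785.5M.
OMO purchase (from banks) ¥781 million: just an asset swap on bank balance sheets → 0.
Net: −202 − 785.5 + 0 = -¥987.5 million.

-¥987.5 million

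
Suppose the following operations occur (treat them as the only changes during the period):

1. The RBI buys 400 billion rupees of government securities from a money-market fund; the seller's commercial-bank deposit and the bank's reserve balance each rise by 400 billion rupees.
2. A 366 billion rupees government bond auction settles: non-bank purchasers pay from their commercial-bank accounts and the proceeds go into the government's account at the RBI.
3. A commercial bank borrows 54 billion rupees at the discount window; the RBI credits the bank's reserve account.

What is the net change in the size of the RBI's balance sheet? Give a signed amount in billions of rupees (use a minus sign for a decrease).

+454 billion

Asset purchase (from non-banks) 400 billion rupees: an RBI asset is acquired → +400B.
Government account inflow 366 billion rupees: only the composition of liabilities changes → 0.
Discount-window loan 54 billion rupees: an RBI asset is acquired → +54B.
Net: 400 + 0 + 54 = +454 billion.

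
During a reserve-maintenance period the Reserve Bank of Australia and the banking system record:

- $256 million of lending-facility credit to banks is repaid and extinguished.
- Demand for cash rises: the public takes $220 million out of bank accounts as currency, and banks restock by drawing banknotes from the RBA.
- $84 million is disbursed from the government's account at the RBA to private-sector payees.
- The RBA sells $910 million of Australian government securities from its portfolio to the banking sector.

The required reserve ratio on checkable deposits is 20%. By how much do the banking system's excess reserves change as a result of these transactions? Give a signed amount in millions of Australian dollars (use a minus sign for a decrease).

-$1274.8 million

Discount-window repayment $256 million: reserves −$256M, deposits 0.
Currency withdrawal $220 million: reserves −$220M, deposits −$220M.
Government spending $84 million: reserves +$84M, deposits +$84M.
OMO sale (to banks) $910 million: reserves −$910M, deposits 0.
Totals: Δreserves = −$1302M, Δdeposits = −$136M.
Δrequired reserves = 20% × −$136M = −$27.2M.
Δexcess reserves = Δreserves − Δrequired = −$1302M − (−$27.2M) = -$1274.8 million.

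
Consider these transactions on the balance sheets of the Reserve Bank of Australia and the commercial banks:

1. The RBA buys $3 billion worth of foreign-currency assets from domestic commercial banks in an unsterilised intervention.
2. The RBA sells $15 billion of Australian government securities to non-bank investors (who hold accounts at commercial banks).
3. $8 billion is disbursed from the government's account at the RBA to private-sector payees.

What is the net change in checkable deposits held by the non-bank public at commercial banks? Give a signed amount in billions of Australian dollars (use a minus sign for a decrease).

-$7 billion

FX purchase $3 billion: the counterparty is a bank, so public deposits are unchanged → 0.
Asset sale (to non-banks) $15 billion: non-bank counterparties' bank balances fall → −$15B.
Government spending $8 billion: non-bank counterparties' bank balances rise → +$8B.
Net: 0 − 15 + 8 = -$7 billion.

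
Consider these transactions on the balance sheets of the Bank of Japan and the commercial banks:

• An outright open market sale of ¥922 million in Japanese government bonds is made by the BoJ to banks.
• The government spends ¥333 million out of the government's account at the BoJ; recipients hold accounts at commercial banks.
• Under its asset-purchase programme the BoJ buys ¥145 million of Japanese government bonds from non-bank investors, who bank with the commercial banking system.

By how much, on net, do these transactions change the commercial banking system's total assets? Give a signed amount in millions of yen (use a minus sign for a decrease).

BoJ balance sheet:
  Assets:      Securities −¥777M
  Liabilities: Bank reserves −¥444M, Government deposits −¥333M
Commercial banking system:
  Assets:      Reserves at CB −¥444M, Securities +¥922M
  Liabilities: Checkable deposits +¥478M
Change in total bank assets = +¥478 million.

+¥478 million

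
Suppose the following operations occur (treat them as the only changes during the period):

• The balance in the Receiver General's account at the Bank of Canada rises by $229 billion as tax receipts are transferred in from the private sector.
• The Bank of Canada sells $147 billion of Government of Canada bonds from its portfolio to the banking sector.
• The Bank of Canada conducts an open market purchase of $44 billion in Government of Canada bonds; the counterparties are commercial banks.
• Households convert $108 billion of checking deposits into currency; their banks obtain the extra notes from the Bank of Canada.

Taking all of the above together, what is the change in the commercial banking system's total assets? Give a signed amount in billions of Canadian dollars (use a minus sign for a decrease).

Government account inflow $229 billion: bank balance sheets shrink → −$229B.
OMO sale (to banks) $147 billion: just an asset swap on bank balance sheets → 0.
OMO purchase (from banks) $44 billion: just an asset swap on bank balance sheets → 0.
Currency withdrawal $108 billion: bank balance sheets shrink → −$108B.
Net: −229 + 0 + 0 − 108 = -$337 billion.

-$337 billion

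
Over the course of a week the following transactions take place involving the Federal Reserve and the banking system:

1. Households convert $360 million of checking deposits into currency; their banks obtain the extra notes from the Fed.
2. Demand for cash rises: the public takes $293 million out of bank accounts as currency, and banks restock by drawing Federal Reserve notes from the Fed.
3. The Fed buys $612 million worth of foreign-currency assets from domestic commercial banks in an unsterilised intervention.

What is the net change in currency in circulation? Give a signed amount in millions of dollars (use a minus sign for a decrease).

+$653 million

Currency withdrawal $360 million: notes leave the central bank → +$360M.
Currency withdrawal $293 million: notes leave the central bank → +$293M.
FX purchase $612 million: no currency enters or leaves circulation → 0.
Net: 360 + 293 + 0 = +$653 million.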